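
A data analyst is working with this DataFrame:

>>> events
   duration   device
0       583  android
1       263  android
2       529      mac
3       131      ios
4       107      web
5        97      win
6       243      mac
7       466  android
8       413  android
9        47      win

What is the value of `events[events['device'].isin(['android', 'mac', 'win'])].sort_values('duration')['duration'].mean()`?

filter rows where device in ['android', 'mac', 'win']:
   duration   device
0       583  android
1       263  android
2       529      mac
5        97      win
6       243      mac
7       466  android
8       413  android
9        47      win
sort by duration:
   duration   device
9        47      win
5        97      win
6       243      mac
1       263  android
8       413  android
7       466  android
2       529      mac
0       583  android
Then the mean of column 'duration': 330.125

330.125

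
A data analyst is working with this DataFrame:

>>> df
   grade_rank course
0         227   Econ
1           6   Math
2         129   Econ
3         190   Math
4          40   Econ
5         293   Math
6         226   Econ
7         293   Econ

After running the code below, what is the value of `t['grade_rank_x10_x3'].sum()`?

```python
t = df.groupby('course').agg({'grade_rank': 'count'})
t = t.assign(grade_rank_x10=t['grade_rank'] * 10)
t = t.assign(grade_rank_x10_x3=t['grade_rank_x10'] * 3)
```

240

group by course, count of grade_rank:
        grade_rank
course            
Econ             5
Math             3
add column grade_rank_x10 = t['grade_rank'] * 10:
        grade_rank  grade_rank_x10
course                            
Econ             5              50
Math             3              30
add column grade_rank_x10_x3 = t['grade_rank_x10'] * 3:
        grade_rank  grade_rank_x10  grade_rank_x10_x3
course                                               
Econ             5              50                150
Math             3              30                 90
sum of column 'grade_rank_x10_x3' → 240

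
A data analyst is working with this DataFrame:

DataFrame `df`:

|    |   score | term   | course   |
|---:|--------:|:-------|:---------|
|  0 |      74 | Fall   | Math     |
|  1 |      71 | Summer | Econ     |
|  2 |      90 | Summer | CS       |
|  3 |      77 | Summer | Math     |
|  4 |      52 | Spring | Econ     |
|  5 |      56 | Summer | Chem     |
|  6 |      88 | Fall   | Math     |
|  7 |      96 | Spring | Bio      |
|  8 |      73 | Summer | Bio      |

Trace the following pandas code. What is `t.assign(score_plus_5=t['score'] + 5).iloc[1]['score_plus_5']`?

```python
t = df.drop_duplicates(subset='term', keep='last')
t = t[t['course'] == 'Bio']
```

78

drop duplicate term (keep=last):
   score    term course
6     88    Fall   Math
7     96  Spring    Bio
8     73  Summer    Bio
filter rows where course == 'Bio':
   score    term course
7     96  Spring    Bio
8     73  Summer    Bio
add column score_plus_5 = t['score'] + 5:
   score    term course  score_plus_5
7     96  Spring    Bio           101
8     73  Summer    Bio            78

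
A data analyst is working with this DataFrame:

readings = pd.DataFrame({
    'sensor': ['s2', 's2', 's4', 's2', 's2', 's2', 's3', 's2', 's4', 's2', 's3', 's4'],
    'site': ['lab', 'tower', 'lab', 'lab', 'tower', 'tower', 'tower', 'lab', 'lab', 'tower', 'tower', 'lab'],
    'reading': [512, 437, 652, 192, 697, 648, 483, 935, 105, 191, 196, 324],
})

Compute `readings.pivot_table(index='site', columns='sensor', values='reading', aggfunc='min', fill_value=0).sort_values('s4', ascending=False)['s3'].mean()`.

98.0

pivot: rows=site, cols=sensor, min(reading):
sensor   s2   s3   s4
site                 
lab     192    0  105
tower   191  196    0
sort by s4 descending:
sensor   s2   s3   s4
site                 
lab     192    0  105
tower   191  196    0
Taking the mean of column 's3' gives 98.0.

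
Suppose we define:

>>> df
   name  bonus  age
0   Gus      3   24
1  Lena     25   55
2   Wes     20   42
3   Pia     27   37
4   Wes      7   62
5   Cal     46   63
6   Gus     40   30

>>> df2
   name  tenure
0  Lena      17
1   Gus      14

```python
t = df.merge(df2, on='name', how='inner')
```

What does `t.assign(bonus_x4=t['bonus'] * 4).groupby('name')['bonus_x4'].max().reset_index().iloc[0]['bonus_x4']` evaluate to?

merge on 'name' (how='inner') → 3 rows:
   name  bonus  age  tenure
0   Gus      3   24      14
1  Lena     25   55      17
2   Gus     40   30      14
add column bonus_x4 = t['bonus'] * 4:
   name  bonus  age  tenure  bonus_x4
0   Gus      3   24      14        12
1  Lena     25   55      17       100
2   Gus     40   30      14       160
group by name, max of bonus_x4:
name
Gus     160
Lena    100
Name: bonus_x4, dtype: int64
reset_index():
   name  bonus_x4
0   Gus       160
1  Lena       100
Hence 160.

160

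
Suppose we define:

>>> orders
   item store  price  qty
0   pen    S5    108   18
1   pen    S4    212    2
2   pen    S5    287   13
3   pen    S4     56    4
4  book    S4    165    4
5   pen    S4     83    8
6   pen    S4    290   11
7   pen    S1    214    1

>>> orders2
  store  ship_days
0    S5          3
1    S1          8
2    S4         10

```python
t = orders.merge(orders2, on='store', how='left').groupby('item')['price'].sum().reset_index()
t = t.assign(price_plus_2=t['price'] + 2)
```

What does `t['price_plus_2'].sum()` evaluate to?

merge on 'store' (how='left') → 8 rows:
   item store  price  qty  ship_days
0   pen    S5    108   18          3
1   pen    S4    212    2         10
2   pen    S5    287   13          3
3   pen    S4     56    4         10
4  book    S4    165    4         10
5   pen    S4     83    8         10
6   pen    S4    290   11         10
7   pen    S1    214    1          8
group by item, sum of price:
item
book     165
pen     1250
Name: price, dtype: int64
reset_index():
   item  price
0  book    165
1   pen   1250
add column price_plus_2 = t['price'] + 2:
   item  price  price_plus_2
0  book    165           167
1   pen   1250          1252

1419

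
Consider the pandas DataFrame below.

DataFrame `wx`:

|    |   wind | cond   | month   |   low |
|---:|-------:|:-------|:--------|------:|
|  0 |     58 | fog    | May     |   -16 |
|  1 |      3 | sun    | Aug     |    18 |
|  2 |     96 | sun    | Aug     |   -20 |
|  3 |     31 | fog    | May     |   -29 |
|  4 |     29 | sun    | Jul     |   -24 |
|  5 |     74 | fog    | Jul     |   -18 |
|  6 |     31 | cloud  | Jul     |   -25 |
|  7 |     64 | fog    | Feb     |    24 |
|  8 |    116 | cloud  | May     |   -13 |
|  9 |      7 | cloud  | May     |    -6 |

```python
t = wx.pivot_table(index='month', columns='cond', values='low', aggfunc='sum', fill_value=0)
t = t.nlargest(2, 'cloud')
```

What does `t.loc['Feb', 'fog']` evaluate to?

24

pivot: rows=month, cols=cond, sum(low):
cond   cloud  fog  sun
month                 
Aug        0    0   -2
Feb        0   24    0
Jul      -25  -18  -24
May      -19  -45    0
take 2 rows with largest cloud:
cond   cloud  fog  sun
month                 
Aug        0    0   -2
Feb        0   24    0
The value at row 'Feb', column 'fog' is 24.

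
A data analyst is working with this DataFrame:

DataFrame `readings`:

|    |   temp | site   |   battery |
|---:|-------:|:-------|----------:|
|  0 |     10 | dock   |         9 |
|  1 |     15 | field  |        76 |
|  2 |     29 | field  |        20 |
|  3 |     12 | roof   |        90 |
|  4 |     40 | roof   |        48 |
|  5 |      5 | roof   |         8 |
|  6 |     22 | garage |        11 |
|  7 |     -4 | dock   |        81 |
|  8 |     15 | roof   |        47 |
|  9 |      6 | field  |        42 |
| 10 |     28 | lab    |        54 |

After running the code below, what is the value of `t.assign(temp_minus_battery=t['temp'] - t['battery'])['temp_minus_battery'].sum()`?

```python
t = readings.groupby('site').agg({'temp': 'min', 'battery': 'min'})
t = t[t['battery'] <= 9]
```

-16

group by site: min(temp), min(battery):
        temp  battery
site                 
dock      -4        9
field      6       20
garage    22       11
lab       28       54
roof       5        8
filter rows where battery <= 9:
      temp  battery
site               
dock    -4        9
roof     5        8
add column temp_minus_battery = t['temp'] - t['battery']:
      temp  battery  temp_minus_battery
site                                   
dock    -4        9                 -13
roof     5        8                  -3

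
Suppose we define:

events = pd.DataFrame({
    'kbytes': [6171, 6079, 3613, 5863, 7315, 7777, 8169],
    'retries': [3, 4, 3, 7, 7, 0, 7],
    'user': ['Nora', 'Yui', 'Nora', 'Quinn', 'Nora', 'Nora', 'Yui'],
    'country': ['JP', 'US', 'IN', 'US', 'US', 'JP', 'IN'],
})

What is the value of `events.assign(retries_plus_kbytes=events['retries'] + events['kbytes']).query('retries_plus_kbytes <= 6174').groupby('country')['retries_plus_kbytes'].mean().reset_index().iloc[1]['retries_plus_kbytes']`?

6174.0

add column retries_plus_kbytes = events['retries'] + events['kbytes']:
   kbytes  retries   user country  retries_plus_kbytes
0    6171        3   Nora      JP                 6174
1    6079        4    Yui      US                 6083
2    3613        3   Nora      IN                 3616
3    5863        7  Quinn      US                 5870
4    7315        7   Nora      US                 7322
5    7777        0   Nora      JP                 7777
6    8169        7    Yui      IN                 8176
filter rows where retries_plus_kbytes <= 6174:
   kbytes  retries   user country  retries_plus_kbytes
0    6171        3   Nora      JP                 6174
1    6079        4    Yui      US                 6083
2    3613        3   Nora      IN                 3616
3    5863        7  Quinn      US                 5870
group by country, mean of retries_plus_kbytes:
country
IN    3616.0
JP    6174.0
US    5976.5
Name: retries_plus_kbytes, dtype: float64
reset_index():
  country  retries_plus_kbytes
0      IN               3616.0
1      JP               6174.0
2      US               5976.5
So iloc[1]['retries_plus_kbytes'] = 6174.0.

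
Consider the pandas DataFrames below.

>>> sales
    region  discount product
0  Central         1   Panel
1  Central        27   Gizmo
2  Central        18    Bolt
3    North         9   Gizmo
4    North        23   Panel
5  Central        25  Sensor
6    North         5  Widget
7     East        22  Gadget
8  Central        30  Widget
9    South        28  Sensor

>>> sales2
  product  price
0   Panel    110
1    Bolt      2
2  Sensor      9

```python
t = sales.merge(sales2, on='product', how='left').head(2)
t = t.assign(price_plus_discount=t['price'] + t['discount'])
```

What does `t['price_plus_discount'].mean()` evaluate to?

merge on 'product' (how='left') → 10 rows:
    region  discount product  price
0  Central         1   Panel  110.0
1  Central        27   Gizmo    NaN
2  Central        18    Bolt    2.0
3    North         9   Gizmo    NaN
4    North        23   Panel  110.0
5  Central        25  Sensor    9.0
6    North         5  Widget    NaN
7     East        22  Gadget    NaN
8  Central        30  Widget    NaN
9    South        28  Sensor    9.0
take first 2 rows:
    region  discount product  price
0  Central         1   Panel  110.0
1  Central        27   Gizmo    NaN
add column price_plus_discount = t['price'] + t['discount']:
    region  discount product  price  price_plus_discount
0  Central         1   Panel  110.0                111.0
1  Central        27   Gizmo    NaN                  NaN

111.0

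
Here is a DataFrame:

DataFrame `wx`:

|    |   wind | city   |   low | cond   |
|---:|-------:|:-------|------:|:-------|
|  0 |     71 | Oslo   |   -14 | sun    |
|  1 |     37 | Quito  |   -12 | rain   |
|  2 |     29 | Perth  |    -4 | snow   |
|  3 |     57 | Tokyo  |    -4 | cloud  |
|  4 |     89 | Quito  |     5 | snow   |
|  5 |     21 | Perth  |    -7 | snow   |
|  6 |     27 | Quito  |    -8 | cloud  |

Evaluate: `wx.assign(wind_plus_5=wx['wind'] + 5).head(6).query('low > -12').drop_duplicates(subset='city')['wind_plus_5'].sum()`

190

add column wind_plus_5 = wx['wind'] + 5:
   wind   city  low   cond  wind_plus_5
0    71   Oslo  -14    sun           76
1    37  Quito  -12   rain           42
2    29  Perth   -4   snow           34
3    57  Tokyo   -4  cloud           62
4    89  Quito    5   snow           94
5    21  Perth   -7   snow           26
6    27  Quito   -8  cloud           32
take first 6 rows:
   wind   city  low   cond  wind_plus_5
0    71   Oslo  -14    sun           76
1    37  Quito  -12   rain           42
2    29  Perth   -4   snow           34
3    57  Tokyo   -4  cloud           62
4    89  Quito    5   snow           94
5    21  Perth   -7   snow           26
filter rows where low > -12:
   wind   city  low   cond  wind_plus_5
2    29  Perth   -4   snow           34
3    57  Tokyo   -4  cloud           62
4    89  Quito    5   snow           94
5    21  Perth   -7   snow           26
drop duplicate city (keep=first):
   wind   city  low   cond  wind_plus_5
2    29  Perth   -4   snow           34
3    57  Tokyo   -4  cloud           62
4    89  Quito    5   snow           94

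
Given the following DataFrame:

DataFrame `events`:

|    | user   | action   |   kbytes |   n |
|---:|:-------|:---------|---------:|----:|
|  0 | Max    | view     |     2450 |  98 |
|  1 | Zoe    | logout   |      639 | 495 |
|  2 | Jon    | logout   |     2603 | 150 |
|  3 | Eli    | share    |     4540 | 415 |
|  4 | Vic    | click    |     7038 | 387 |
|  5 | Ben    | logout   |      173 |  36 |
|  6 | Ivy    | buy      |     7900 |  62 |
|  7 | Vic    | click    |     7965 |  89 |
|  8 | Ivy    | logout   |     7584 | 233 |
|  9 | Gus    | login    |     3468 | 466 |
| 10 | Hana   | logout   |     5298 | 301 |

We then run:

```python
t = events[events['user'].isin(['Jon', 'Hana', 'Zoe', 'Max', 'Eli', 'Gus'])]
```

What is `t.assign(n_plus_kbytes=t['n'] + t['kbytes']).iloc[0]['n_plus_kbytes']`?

filter rows where user in ['Jon', 'Hana', 'Zoe', 'Max', 'Eli', 'Gus']:
    user  action  kbytes    n
0    Max    view    2450   98
1    Zoe  logout     639  495
2    Jon  logout    2603  150
3    Eli   share    4540  415
9    Gus   login    3468  466
10  Hana  logout    5298  301
add column n_plus_kbytes = t['n'] + t['kbytes']:
    user  action  kbytes    n  n_plus_kbytes
0    Max    view    2450   98           2548
1    Zoe  logout     639  495           1134
2    Jon  logout    2603  150           2753
3    Eli   share    4540  415           4955
9    Gus   login    3468  466           3934
10  Hana  logout    5298  301           5599

2548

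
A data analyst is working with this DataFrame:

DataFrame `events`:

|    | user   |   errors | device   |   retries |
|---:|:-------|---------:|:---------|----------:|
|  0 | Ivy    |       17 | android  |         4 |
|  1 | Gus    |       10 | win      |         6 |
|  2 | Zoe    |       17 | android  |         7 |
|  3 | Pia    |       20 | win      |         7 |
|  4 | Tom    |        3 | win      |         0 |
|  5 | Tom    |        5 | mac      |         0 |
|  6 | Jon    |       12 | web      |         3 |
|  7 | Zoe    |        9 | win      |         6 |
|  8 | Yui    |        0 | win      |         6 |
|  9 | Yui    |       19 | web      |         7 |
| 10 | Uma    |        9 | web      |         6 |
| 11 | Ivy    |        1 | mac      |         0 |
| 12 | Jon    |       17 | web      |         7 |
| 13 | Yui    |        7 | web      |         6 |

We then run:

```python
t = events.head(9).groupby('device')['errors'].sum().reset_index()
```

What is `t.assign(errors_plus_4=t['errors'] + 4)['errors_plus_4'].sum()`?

take first 9 rows:
  user  errors   device  retries
0  Ivy      17  android        4
1  Gus      10      win        6
2  Zoe      17  android        7
3  Pia      20      win        7
4  Tom       3      win        0
5  Tom       5      mac        0
6  Jon      12      web        3
7  Zoe       9      win        6
8  Yui       0      win        6
group by device, sum of errors:
device
android    34
mac         5
web        12
win        42
Name: errors, dtype: int64
reset_index():
    device  errors
0  android      34
1      mac       5
2      web      12
3      win      42
add column errors_plus_4 = t['errors'] + 4:
    device  errors  errors_plus_4
0  android      34             38
1      mac       5              9
2      web      12             16
3      win      42             46
Hence 109.

109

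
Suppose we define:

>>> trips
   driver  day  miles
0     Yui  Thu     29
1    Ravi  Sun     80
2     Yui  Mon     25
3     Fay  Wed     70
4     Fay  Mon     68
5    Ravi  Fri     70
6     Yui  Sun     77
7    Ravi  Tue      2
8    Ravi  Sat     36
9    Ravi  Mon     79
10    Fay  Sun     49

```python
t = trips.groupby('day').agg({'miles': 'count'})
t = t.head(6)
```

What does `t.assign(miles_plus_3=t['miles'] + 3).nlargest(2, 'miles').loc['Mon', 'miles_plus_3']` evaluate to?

group by day, count of miles:
     miles
day       
Fri      1
Mon      3
Sat      1
Sun      3
Thu      1
Tue      1
Wed      1
take first 6 rows:
     miles
day       
Fri      1
Mon      3
Sat      1
Sun      3
Thu      1
Tue      1
add column miles_plus_3 = t['miles'] + 3:
     miles  miles_plus_3
day                     
Fri      1             4
Mon      3             6
Sat      1             4
Sun      3             6
Thu      1             4
Tue      1             4
take 2 rows with largest miles:
     miles  miles_plus_3
day                     
Mon      3             6
Sun      3             6
Then the value at row 'Mon', column 'miles_plus_3': 6

6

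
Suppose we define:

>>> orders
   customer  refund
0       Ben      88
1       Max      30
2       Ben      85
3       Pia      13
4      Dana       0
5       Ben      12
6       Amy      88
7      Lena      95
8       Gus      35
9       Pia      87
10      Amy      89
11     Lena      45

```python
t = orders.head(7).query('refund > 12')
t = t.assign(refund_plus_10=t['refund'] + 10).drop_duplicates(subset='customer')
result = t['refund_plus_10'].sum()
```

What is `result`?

take first 7 rows:
  customer  refund
0      Ben      88
1      Max      30
2      Ben      85
3      Pia      13
4     Dana       0
5      Ben      12
6      Amy      88
filter rows where refund > 12:
  customer  refund
0      Ben      88
1      Max      30
2      Ben      85
3      Pia      13
6      Amy      88
add column refund_plus_10 = t['refund'] + 10:
  customer  refund  refund_plus_10
0      Ben      88              98
1      Max      30              40
2      Ben      85              95
3      Pia      13              23
6      Amy      88              98
drop duplicate customer (keep=first):
  customer  refund  refund_plus_10
0      Ben      88              98
1      Max      30              40
3      Pia      13              23
6      Amy      88              98
sum of column 'refund_plus_10' → 259

259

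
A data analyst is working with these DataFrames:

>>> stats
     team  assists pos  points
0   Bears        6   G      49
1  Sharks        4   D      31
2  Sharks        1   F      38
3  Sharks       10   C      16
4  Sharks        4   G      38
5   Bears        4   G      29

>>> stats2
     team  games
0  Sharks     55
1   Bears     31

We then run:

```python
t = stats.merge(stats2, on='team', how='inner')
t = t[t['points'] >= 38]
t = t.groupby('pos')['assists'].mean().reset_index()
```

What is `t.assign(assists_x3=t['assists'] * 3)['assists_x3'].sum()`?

18.0

merge on 'team' (how='inner') → 6 rows:
     team  assists pos  points  games
0   Bears        6   G      49     31
1  Sharks        4   D      31     55
2  Sharks        1   F      38     55
3  Sharks       10   C      16     55
4  Sharks        4   G      38     55
5   Bears        4   G      29     31
filter rows where points >= 38:
     team  assists pos  points  games
0   Bears        6   G      49     31
2  Sharks        1   F      38     55
4  Sharks        4   G      38     55
group by pos, mean of assists:
pos
F    1.0
G    5.0
Name: assists, dtype: float64
reset_index():
  pos  assists
0   F      1.0
1   G      5.0
add column assists_x3 = t['assists'] * 3:
  pos  assists  assists_x3
0   F      1.0         3.0
1   G      5.0        15.0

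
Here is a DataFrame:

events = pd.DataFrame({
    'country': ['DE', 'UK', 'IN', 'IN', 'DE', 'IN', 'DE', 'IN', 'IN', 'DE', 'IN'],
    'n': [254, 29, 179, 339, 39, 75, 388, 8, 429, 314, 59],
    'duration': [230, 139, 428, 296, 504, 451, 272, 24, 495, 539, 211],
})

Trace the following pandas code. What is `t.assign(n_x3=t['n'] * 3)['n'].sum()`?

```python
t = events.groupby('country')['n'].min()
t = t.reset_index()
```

76

group by country, min of n:
country
DE    39
IN     8
UK    29
Name: n, dtype: int64
reset_index():
  country   n
0      DE  39
1      IN   8
2      UK  29
add column n_x3 = t['n'] * 3:
  country   n  n_x3
0      DE  39   117
1      IN   8    24
2      UK  29    87
Hence 76.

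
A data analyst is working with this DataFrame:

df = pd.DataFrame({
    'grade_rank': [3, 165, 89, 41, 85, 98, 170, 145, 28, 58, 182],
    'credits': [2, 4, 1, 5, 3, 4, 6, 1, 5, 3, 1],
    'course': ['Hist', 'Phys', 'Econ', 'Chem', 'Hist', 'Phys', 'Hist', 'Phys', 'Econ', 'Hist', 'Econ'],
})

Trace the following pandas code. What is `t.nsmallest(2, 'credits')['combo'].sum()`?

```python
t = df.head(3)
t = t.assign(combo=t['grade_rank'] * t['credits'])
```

take first 3 rows:
   grade_rank  credits course
0           3        2   Hist
1         165        4   Phys
2          89        1   Econ
add column combo = t['grade_rank'] * t['credits']:
   grade_rank  credits course  combo
0           3        2   Hist      6
1         165        4   Phys    660
2          89        1   Econ     89
take 2 rows with smallest credits:
   grade_rank  credits course  combo
2          89        1   Econ     89
0           3        2   Hist      6

95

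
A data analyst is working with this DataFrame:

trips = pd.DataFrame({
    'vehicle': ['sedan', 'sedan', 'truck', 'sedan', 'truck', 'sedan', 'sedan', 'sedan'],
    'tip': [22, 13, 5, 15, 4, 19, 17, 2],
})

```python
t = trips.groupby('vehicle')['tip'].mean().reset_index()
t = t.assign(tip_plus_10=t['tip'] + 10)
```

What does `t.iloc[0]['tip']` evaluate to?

group by vehicle, mean of tip:
vehicle
sedan    14.666667
truck     4.500000
Name: tip, dtype: float64
reset_index():
  vehicle        tip
0   sedan  14.666667
1   truck   4.500000
add column tip_plus_10 = t['tip'] + 10:
  vehicle        tip  tip_plus_10
0   sedan  14.666667    24.666667
1   truck   4.500000    14.500000

14.6666666667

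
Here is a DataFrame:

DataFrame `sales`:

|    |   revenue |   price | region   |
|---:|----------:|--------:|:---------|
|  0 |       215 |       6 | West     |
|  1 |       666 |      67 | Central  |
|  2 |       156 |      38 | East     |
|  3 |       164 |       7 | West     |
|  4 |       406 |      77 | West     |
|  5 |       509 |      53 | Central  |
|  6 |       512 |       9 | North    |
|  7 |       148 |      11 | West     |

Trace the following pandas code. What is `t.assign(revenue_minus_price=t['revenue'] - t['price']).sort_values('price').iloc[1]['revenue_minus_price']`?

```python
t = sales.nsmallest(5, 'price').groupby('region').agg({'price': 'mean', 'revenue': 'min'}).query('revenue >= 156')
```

118.0

take 5 rows with smallest price:
   revenue  price region
0      215      6   West
3      164      7   West
6      512      9  North
7      148     11   West
2      156     38   East
group by region: mean(price), min(revenue):
        price  revenue
region                
East     38.0      156
North     9.0      512
West      8.0      148
filter rows where revenue >= 156:
        price  revenue
region                
East     38.0      156
North     9.0      512
add column revenue_minus_price = t['revenue'] - t['price']:
        price  revenue  revenue_minus_price
region                                     
East     38.0      156                118.0
North     9.0      512                503.0
sort by price:
        price  revenue  revenue_minus_price
region                                     
North     9.0      512                503.0
East     38.0      156                118.0
Then the value at position 1, column 'revenue_minus_price': 118.0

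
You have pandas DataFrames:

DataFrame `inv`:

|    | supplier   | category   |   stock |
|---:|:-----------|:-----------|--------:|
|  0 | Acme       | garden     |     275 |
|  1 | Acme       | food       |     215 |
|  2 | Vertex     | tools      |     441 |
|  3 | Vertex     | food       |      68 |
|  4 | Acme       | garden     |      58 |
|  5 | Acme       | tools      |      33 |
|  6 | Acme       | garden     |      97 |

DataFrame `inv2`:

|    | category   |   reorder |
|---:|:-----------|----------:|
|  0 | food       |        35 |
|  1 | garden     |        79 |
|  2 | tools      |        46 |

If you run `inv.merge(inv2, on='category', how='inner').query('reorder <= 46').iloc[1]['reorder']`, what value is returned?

46

merge on 'category' (how='inner') → 7 rows:
  supplier category  stock  reorder
0     Acme   garden    275       79
1     Acme     food    215       35
2   Vertex    tools    441       46
3   Vertex     food     68       35
4     Acme   garden     58       79
5     Acme    tools     33       46
6     Acme   garden     97       79
filter rows where reorder <= 46:
  supplier category  stock  reorder
1     Acme     food    215       35
2   Vertex    tools    441       46
3   Vertex     food     68       35
5     Acme    tools     33       46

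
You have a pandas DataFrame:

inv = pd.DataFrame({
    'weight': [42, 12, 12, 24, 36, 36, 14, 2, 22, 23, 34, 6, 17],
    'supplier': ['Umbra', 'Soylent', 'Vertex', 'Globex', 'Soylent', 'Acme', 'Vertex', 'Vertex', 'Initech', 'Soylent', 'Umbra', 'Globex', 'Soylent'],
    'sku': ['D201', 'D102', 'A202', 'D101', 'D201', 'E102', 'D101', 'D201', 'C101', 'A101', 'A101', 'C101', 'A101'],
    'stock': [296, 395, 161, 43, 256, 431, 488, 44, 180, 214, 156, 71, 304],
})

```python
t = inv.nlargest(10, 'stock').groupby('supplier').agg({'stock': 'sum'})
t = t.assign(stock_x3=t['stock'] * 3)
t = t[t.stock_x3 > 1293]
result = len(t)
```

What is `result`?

take 10 rows with largest stock:
    weight supplier   sku  stock
6       14   Vertex  D101    488
5       36     Acme  E102    431
1       12  Soylent  D102    395
12      17  Soylent  A101    304
0       42    Umbra  D201    296
4       36  Soylent  D201    256
9       23  Soylent  A101    214
8       22  Initech  C101    180
2       12   Vertex  A202    161
10      34    Umbra  A101    156
group by supplier, sum of stock:
          stock
supplier       
Acme        431
Initech     180
Soylent    1169
Umbra       452
Vertex      649
add column stock_x3 = t['stock'] * 3:
          stock  stock_x3
supplier                 
Acme        431      1293
Initech     180       540
Soylent    1169      3507
Umbra       452      1356
Vertex      649      1947
filter rows where stock_x3 > 1293:
          stock  stock_x3
supplier                 
Soylent    1169      3507
Umbra       452      1356
Vertex      649      1947

3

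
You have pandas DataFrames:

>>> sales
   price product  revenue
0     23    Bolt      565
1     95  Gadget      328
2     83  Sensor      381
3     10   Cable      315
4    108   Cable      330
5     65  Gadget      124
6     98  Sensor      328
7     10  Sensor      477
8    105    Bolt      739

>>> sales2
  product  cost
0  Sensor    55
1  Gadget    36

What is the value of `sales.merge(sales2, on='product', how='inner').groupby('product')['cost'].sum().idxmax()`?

Sensor

merge on 'product' (how='inner') → 5 rows:
   price product  revenue  cost
0     95  Gadget      328    36
1     83  Sensor      381    55
2     65  Gadget      124    36
3     98  Sensor      328    55
4     10  Sensor      477    55
group by product, sum of cost:
product
Gadget     72
Sensor    165
Name: cost, dtype: int64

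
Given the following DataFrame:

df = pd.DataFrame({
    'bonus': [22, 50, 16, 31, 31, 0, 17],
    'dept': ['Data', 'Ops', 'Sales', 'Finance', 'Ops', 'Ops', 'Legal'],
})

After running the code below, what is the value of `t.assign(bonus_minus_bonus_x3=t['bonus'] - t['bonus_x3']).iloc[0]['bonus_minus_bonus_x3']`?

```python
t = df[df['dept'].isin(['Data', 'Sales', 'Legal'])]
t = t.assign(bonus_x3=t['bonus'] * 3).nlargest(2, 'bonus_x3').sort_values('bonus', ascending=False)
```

-44

filter rows where dept in ['Data', 'Sales', 'Legal']:
   bonus   dept
0     22   Data
2     16  Sales
6     17  Legal
add column bonus_x3 = t['bonus'] * 3:
   bonus   dept  bonus_x3
0     22   Data        66
2     16  Sales        48
6     17  Legal        51
take 2 rows with largest bonus_x3:
   bonus   dept  bonus_x3
0     22   Data        66
6     17  Legal        51
sort by bonus descending:
   bonus   dept  bonus_x3
0     22   Data        66
6     17  Legal        51
add column bonus_minus_bonus_x3 = t['bonus'] - t['bonus_x3']:
   bonus   dept  bonus_x3  bonus_minus_bonus_x3
0     22   Data        66                   -44
6     17  Legal        51                   -34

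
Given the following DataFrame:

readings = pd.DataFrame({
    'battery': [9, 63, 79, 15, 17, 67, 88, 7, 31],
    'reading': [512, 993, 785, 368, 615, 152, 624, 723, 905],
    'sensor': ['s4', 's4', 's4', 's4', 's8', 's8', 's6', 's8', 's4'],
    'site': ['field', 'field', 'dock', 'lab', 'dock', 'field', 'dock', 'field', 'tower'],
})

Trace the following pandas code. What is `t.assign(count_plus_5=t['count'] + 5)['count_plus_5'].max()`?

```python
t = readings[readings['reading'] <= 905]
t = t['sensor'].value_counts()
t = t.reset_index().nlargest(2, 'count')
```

filter rows where reading <= 905:
   battery  reading sensor   site
0        9      512     s4  field
2       79      785     s4   dock
3       15      368     s4    lab
4       17      615     s8   dock
5       67      152     s8  field
6       88      624     s6   dock
7        7      723     s8  field
8       31      905     s4  tower
value_counts of sensor:
sensor
s4    4
s8    3
s6    1
Name: count, dtype: int64
reset_index():
  sensor  count
0     s4      4
1     s8      3
2     s6      1
take 2 rows with largest count:
  sensor  count
0     s4      4
1     s8      3
add column count_plus_5 = t['count'] + 5:
  sensor  count  count_plus_5
0     s4      4             9
1     s8      3             8

9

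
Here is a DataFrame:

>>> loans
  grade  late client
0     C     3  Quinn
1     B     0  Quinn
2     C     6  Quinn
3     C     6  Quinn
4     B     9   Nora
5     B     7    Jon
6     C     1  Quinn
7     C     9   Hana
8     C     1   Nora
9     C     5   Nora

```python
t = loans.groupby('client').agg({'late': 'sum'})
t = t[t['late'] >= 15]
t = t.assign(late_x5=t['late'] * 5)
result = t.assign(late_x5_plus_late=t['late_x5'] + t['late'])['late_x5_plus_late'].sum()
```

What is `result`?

group by client, sum of late:
        late
client      
Hana       9
Jon        7
Nora      15
Quinn     16
filter rows where late >= 15:
        late
client      
Nora      15
Quinn     16
add column late_x5 = t['late'] * 5:
        late  late_x5
client               
Nora      15       75
Quinn     16       80
add column late_x5_plus_late = t['late_x5'] + t['late']:
        late  late_x5  late_x5_plus_late
client                                  
Nora      15       75                 90
Quinn     16       80                 96
Then the sum of column 'late_x5_plus_late': 186

186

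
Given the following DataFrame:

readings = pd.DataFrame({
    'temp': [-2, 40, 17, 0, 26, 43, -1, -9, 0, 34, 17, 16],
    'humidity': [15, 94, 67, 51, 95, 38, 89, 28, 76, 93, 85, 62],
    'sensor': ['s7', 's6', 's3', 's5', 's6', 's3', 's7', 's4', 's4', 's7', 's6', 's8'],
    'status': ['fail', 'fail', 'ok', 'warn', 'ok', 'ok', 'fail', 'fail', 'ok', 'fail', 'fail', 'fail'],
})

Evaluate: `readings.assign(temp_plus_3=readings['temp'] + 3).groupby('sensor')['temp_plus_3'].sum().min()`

-3

add column temp_plus_3 = readings['temp'] + 3:
    temp  humidity sensor status  temp_plus_3
0     -2        15     s7   fail            1
1     40        94     s6   fail           43
2     17        67     s3     ok           20
3      0        51     s5   warn            3
4     26        95     s6     ok           29
5     43        38     s3     ok           46
6     -1        89     s7   fail            2
7     -9        28     s4   fail           -6
8      0        76     s4     ok            3
9     34        93     s7   fail           37
10    17        85     s6   fail           20
11    16        62     s8   fail           19
group by sensor, sum of temp_plus_3:
sensor
s3    66
s4    -3
s5     3
s6    92
s7    40
s8    19
Name: temp_plus_3, dtype: int64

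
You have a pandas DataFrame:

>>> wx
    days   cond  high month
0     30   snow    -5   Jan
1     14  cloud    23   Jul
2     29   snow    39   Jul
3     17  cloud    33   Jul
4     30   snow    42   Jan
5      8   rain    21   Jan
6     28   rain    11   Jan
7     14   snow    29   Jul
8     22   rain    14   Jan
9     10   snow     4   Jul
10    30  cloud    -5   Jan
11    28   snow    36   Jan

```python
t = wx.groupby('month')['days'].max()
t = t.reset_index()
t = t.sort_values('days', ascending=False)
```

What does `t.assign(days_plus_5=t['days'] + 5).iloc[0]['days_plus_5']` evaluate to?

35

group by month, max of days:
month
Jan    30
Jul    29
Name: days, dtype: int64
reset_index():
  month  days
0   Jan    30
1   Jul    29
sort by days descending:
  month  days
0   Jan    30
1   Jul    29
add column days_plus_5 = t['days'] + 5:
  month  days  days_plus_5
0   Jan    30           35
1   Jul    29           34
Hence 35.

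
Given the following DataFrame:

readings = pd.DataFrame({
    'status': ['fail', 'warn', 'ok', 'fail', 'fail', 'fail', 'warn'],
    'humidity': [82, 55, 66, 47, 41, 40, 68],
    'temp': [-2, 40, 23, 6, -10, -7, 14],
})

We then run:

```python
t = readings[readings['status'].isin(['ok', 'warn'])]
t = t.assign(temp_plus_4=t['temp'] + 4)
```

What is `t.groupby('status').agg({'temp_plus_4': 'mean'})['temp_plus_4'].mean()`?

filter rows where status in ['ok', 'warn']:
  status  humidity  temp
1   warn        55    40
2     ok        66    23
6   warn        68    14
add column temp_plus_4 = t['temp'] + 4:
  status  humidity  temp  temp_plus_4
1   warn        55    40           44
2     ok        66    23           27
6   warn        68    14           18
group by status, mean of temp_plus_4:
        temp_plus_4
status             
ok             27.0
warn           31.0
Finally, mean of column 'temp_plus_4' = 29.0.

29.0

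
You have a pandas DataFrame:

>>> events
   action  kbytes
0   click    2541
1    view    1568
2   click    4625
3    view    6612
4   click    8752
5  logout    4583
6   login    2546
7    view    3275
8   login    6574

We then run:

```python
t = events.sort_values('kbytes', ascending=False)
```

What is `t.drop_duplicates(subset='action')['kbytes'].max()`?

8752

sort by kbytes descending:
   action  kbytes
4   click    8752
3    view    6612
8   login    6574
2   click    4625
5  logout    4583
7    view    3275
6   login    2546
0   click    2541
1    view    1568
drop duplicate action (keep=first):
   action  kbytes
4   click    8752
3    view    6612
8   login    6574
5  logout    4583
The max of column 'kbytes' is 8752.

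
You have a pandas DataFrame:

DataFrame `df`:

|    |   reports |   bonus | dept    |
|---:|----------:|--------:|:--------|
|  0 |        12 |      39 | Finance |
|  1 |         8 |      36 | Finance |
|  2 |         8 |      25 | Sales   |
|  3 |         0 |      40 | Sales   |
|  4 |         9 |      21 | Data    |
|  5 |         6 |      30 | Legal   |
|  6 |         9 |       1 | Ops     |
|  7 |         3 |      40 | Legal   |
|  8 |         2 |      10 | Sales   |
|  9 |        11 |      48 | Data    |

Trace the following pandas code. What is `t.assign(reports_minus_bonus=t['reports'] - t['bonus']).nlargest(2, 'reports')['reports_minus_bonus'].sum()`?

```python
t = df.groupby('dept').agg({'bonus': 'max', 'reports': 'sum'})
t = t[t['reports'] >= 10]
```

group by dept: max(bonus), sum(reports):
         bonus  reports
dept                   
Data        48       20
Finance     39       20
Legal       40        9
Ops          1        9
Sales       40       10
filter rows where reports >= 10:
         bonus  reports
dept                   
Data        48       20
Finance     39       20
Sales       40       10
add column reports_minus_bonus = t['reports'] - t['bonus']:
         bonus  reports  reports_minus_bonus
dept                                        
Data        48       20                  -28
Finance     39       20                  -19
Sales       40       10                  -30
take 2 rows with largest reports:
         bonus  reports  reports_minus_bonus
dept                                        
Data        48       20                  -28
Finance     39       20                  -19
Then the sum of column 'reports_minus_bonus': -47

-47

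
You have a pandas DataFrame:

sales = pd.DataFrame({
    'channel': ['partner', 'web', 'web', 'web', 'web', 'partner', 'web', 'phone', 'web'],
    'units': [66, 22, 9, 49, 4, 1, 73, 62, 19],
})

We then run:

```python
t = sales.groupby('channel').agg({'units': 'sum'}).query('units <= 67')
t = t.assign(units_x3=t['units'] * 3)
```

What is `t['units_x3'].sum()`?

387

group by channel, sum of units:
         units
channel       
partner     67
phone       62
web        176
filter rows where units <= 67:
         units
channel       
partner     67
phone       62
add column units_x3 = t['units'] * 3:
         units  units_x3
channel                 
partner     67       201
phone       62       186
The sum of column 'units_x3' is 387.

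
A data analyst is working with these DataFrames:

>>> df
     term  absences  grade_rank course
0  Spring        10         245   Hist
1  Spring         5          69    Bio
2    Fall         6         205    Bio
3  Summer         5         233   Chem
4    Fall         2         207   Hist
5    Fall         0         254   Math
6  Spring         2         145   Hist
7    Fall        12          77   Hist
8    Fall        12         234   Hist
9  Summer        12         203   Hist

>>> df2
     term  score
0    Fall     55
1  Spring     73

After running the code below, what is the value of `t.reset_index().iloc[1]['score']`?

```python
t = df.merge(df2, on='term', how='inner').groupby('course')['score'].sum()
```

merge on 'term' (how='inner') → 8 rows:
     term  absences  grade_rank course  score
0  Spring        10         245   Hist     73
1  Spring         5          69    Bio     73
2    Fall         6         205    Bio     55
3    Fall         2         207   Hist     55
4    Fall         0         254   Math     55
5  Spring         2         145   Hist     73
6    Fall        12          77   Hist     55
7    Fall        12         234   Hist     55
group by course, sum of score:
course
Bio     128
Hist    311
Math     55
Name: score, dtype: int64
reset_index():
  course  score
0    Bio    128
1   Hist    311
2   Math     55
Hence 311.

311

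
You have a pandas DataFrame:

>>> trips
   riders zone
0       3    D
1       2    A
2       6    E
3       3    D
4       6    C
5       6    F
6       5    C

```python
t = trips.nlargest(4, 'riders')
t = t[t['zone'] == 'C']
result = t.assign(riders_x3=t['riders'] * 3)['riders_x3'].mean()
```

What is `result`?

take 4 rows with largest riders:
   riders zone
2       6    E
4       6    C
5       6    F
6       5    C
filter rows where zone == 'C':
   riders zone
4       6    C
6       5    C
add column riders_x3 = t['riders'] * 3:
   riders zone  riders_x3
4       6    C         18
6       5    C         15
Reading off the mean of column 'riders_x3', we get 16.5.

16.5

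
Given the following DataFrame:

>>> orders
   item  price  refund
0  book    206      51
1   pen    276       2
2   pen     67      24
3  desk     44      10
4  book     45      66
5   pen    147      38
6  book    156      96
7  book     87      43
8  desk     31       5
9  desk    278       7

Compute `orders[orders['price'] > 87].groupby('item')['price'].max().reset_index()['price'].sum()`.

760

filter rows where price > 87:
   item  price  refund
0  book    206      51
1   pen    276       2
5   pen    147      38
6  book    156      96
9  desk    278       7
group by item, max of price:
item
book    206
desk    278
pen     276
Name: price, dtype: int64
reset_index():
   item  price
0  book    206
1  desk    278
2   pen    276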